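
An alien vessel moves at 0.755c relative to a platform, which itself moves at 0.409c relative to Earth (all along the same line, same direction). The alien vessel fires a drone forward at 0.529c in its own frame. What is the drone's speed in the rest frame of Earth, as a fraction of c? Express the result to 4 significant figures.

0.9646c

Compose velocities in two stages. Stage 1 (into S'): u₁ = (0.529+0.755)/(1+0.529×0.755) = 0.91754.
Stage 2 (into S): u = (0.91754+0.409)/(1+0.91754×0.409) = 0.96456, so the speed is 0.9646c.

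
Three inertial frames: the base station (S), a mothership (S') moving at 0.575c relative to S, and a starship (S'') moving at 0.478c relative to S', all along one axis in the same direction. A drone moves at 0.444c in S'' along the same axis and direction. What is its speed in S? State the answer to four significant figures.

0.9292c

Apply u = (u'+v)/(1+u'v) twice. Drone in the mothership frame: (0.444+0.478)/(1+0.444·0.478) = 0.922/1.212232 = 0.76058c.
That velocity, transformed to the rest frame of the base station: (0.76058+0.575)/(1+0.76058·0.575) = 1.33558/1.4373335 = 0.92921c.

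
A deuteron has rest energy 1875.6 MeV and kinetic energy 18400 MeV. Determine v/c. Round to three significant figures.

0.996

γ = 1 + K/(mc²) = 1 + 18400/1875.6 = 10.81.
β = √(1 − 1/γ²) = √(1 − 0.00855753) = √0.99144247 = 0.996.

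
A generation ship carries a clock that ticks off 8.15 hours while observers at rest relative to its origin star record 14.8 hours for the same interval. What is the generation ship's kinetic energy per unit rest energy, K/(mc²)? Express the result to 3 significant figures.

0.816

From Δt = γΔτ: γ = 14.8/8.15 = 1.81595.
K/(mc²) = γ − 1 = 1.81595 − 1 = 0.816.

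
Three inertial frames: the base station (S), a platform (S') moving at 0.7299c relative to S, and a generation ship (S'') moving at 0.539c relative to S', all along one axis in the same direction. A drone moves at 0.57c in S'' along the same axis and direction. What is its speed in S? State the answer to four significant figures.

First combine the drone and generation ship (S''→S'): u₁ = (0.57 + 0.539)/(1 + 0.57×0.539) = 1.109/1.30723 = 0.84836.
Then combine with the platform (S'→S): u = (0.84836 + 0.7299)/(1 + 0.84836×0.7299) = 1.57826/1.619217964 = 0.97471.

0.9747c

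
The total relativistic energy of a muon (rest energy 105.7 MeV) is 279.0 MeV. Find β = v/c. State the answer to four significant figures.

0.9255

γ = E/(mc²) = 279.0/105.7 = 2.6395.
β = √(1 − 1/γ²) = √(1 − 0.143535) = √0.856465 = 0.9255.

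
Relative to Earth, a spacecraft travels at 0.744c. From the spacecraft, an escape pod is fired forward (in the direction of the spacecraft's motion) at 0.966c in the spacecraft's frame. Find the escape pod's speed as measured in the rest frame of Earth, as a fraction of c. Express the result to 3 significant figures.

In units of c, u = (u' + v)/(1 + u'v) with u' = 0.966 and v = 0.744.
Numerator: 0.966 + 0.744 = 1.71. Denominator: 1 + (0.966)(0.744) = 1.718704.
u = 1.71/1.718704 = 0.99494, so the speed is 0.995c.

0.995c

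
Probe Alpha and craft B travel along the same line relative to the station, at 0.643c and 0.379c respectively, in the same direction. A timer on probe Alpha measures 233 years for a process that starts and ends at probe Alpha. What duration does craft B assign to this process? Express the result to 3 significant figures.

The velocity of probe Alpha relative to craft B is (0.643 − 0.379)c / (1 − 0.643×0.379) = 0.34907c; relative speed 0.34907c.
At |u| = 0.34907c, γ = (1 − 0.12185)^(−1/2) = 1.0671.
The clock on probe Alpha records proper time, so craft B measures Δt = γΔτ = 1.0671 × 233 = 249 years.

249 years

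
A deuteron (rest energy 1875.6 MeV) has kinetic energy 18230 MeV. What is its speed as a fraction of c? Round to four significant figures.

γ = 1 + K/(mc²) = 1 + 18230/1875.6 = 10.72.
β = √(1 − 1/γ²) = √(1 − 0.00870183) = √0.99129817 = 0.9956.

0.9956c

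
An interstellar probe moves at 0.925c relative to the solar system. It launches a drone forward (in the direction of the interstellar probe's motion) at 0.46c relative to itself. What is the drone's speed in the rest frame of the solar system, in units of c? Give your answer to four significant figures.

In units of c, u = (u' + v)/(1 + u'v) with u' = 0.46 and v = 0.925.
Numerator: 0.46 + 0.925 = 1.385. Denominator: 1 + (0.46)(0.925) = 1.4255.
u = 1.385/1.4255 = 0.97159, so the speed is 0.9716c.

0.9716c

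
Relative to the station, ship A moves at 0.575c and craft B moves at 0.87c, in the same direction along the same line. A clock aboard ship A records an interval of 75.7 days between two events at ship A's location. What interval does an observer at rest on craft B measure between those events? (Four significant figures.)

93.78 days

Transform ship A's velocity into craft B's frame: (0.575 − 0.87)/(1 − 0.575·0.87) = −0.295/0.49975, so the relative speed is 0.5903c.
At |u| = 0.5903c, γ = (1 − 0.348454)^(−1/2) = 1.2389.
The clock on ship A records proper time, so craft B measures Δt = γΔτ = 1.2389 × 75.7 = 93.78 days.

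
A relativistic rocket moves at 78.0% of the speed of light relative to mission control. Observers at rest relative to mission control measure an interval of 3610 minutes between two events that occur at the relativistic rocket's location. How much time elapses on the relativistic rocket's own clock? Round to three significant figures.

2260 minutes

γ = 1/√(1 − β²) = 1/√(1 − 0.6084) = 1/√0.3916 = 1/0.62578 = 1.598.
The relativistic rocket's clock runs slow as seen from mission control, so Δτ = Δt/γ = 3610/1.598 = 2260 minutes.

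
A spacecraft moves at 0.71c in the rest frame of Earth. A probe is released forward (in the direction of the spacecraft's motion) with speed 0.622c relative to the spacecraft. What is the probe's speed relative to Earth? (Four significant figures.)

In units of c, u = (u' + v)/(1 + u'v) with u' = 0.622 and v = 0.71.
Numerator: 0.622 + 0.71 = 1.332. Denominator: 1 + (0.622)(0.71) = 1.44162.
u = 1.332/1.44162 = 0.92396, so the speed is 0.9240c.

0.9240c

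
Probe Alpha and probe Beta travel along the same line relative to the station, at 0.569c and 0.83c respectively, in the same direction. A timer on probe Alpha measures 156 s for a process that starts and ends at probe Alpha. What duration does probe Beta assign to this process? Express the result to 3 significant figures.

179 s

Transform probe Alpha's velocity into probe Beta's frame: (0.569 − 0.83)/(1 − 0.569·0.83) = −0.261/0.52773, so the relative speed is 0.49457c.
At |u| = 0.49457c, γ = (1 − 0.244599)^(−1/2) = 1.1506.
Probe Alpha's interval is proper; time dilation gives Δt_B = γΔτ = 1.1506 × 156 s = 179 s.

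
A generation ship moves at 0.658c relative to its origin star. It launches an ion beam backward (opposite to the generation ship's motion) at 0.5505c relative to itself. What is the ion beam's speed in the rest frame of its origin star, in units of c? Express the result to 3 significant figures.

0.169c

In units of c, u = (u' + v)/(1 + u'v) with u' = −0.5505 and v = 0.658.
Numerator: −0.5505 + 0.658 = 0.1075. Denominator: 1 + (−0.5505)(0.658) = 0.637771.
u = 0.1075/0.637771 = 0.16856, so the speed is 0.169c.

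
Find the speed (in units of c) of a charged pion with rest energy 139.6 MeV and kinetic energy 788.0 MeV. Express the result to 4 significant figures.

0.9886c

γ = 1 + K/(mc²) = 1 + 788.0/139.6 = 6.6447.
β = √(1 − 1/γ²) = √(1 − 0.022649) = √0.977351 = 0.9886.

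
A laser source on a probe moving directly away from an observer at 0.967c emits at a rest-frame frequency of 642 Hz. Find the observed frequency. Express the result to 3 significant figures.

Relativistic Doppler (source moving away): f_obs = f_src · √((1−β)/(1+β)).
With β = 0.967: factor = √(0.033/1.967) = 0.12953.
f_obs = 642 × 0.12953 = 83.2 Hz.

83.2 Hz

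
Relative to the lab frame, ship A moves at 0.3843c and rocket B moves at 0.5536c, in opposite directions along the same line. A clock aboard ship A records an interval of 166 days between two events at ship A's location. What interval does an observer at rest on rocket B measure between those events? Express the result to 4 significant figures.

Speed of ship A in rocket B's frame: u = (v_A + v_B)/(1 + v_A v_B/c²) = (0.3843 + 0.5536)/(1 + 0.3843×0.5536) = 0.9379/1.21274848 = 0.77337; |u| = 0.77337c.
γ for this relative speed: γ = 1/√(1 − 0.598101) = 1.5774.
The clock on ship A records proper time, so rocket B measures Δt = γΔτ = 1.5774 × 166 = 261.8 days.

261.8 days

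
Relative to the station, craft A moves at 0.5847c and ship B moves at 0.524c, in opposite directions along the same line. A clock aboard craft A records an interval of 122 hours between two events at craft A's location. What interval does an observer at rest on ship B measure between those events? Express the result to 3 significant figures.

231 hours

The velocity of craft A relative to ship B is (0.5847 + 0.524)c / (1 + 0.5847×0.524) = 0.84868c; relative speed 0.84868c.
γ for this relative speed: γ = 1/√(1 − 0.720258) = 1.8907.
The clock on craft A records proper time, so ship B measures Δt = γΔτ = 1.8907 × 122 = 231 hours.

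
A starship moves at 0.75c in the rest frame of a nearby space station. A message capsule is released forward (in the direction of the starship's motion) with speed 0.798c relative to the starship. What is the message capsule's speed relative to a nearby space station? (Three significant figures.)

0.968c

Relativistic velocity addition: u = (u' + v)/(1 + u'v/c²), with u' = 0.798c and v = 0.75c.
Numerator: 0.798 + 0.75 = 1.548. Denominator: 1 + (0.798)(0.75) = 1.5985.
u = 1.548/1.5985 = 0.96841, so the speed is 0.968c.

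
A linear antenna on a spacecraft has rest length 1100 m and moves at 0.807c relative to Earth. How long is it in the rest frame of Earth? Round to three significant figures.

β² = 0.651249, so γ = 1/√0.348751 = 1.6933.
Length contraction: L = L₀/γ = 1100/1.6933 = 650 m.

650 m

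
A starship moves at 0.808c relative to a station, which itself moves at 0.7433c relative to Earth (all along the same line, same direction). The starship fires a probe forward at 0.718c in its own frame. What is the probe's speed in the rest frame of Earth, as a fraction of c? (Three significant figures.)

Apply u = (u'+v)/(1+u'v) twice. Probe in the station frame: (0.718+0.808)/(1+0.718·0.808) = 1.526/1.580144 = 0.96573c.
That velocity, transformed to the rest frame of Earth: (0.96573+0.7433)/(1+0.96573·0.7433) = 1.70903/1.717827109 = 0.99488c.

0.995c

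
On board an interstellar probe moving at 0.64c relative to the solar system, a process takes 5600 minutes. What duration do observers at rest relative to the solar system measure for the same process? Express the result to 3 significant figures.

7290 minutes

Lorentz factor: γ = (1 − 0.4096)^(−1/2) = 1.3014.
The onboard clock measures proper time, so the interval in the rest frame of the solar system is dilated: Δt = γ·Δτ = 1.3014 × 5600 minutes = 7290 minutes.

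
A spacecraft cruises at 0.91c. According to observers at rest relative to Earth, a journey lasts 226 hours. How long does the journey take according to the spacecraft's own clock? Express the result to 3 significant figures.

β² = 0.8281, so γ = 1/√0.1719 = 2.4119.
The spacecraft's clock runs slow as seen from Earth, so Δτ = Δt/γ = 226/2.4119 = 93.7 hours.

93.7 hours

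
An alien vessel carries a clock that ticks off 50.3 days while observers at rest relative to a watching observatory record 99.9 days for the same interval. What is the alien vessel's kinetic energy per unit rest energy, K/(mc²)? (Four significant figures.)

γ = Δt/Δτ = 99.9/50.3 = 1.98608.
Since K = (γ−1)mc², K/(mc²) = 1.98608 − 1 = 0.9861.

0.9861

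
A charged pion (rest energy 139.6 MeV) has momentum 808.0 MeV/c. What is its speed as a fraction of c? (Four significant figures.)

0.9854c

pc/(mc²) = 808.0/139.6 = 5.788 = βγ = β/√(1−β²).
So β² = x²/(1 + x²) with x = 5.788: x² = 33.5009, β² = 33.5009/34.5009 = 0.971015, β = 0.9854.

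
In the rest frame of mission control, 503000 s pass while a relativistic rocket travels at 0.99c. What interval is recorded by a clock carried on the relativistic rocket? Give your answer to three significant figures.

γ = 1/√(1 − β²) = 1/√(1 − 0.9801) = 1/√0.0199 = 1/0.141067 = 7.0888.
The moving clock records proper time: Δτ = Δt/γ = 503000/7.0888 = 71000 s.

71000 s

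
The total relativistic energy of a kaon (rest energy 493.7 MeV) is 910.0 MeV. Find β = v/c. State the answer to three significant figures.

0.840

γ = E/(mc²) = 910.0/493.7 = 1.8432.
β = √(1 − 1/γ²) = √(1 − 0.294344) = √0.705656 = 0.840.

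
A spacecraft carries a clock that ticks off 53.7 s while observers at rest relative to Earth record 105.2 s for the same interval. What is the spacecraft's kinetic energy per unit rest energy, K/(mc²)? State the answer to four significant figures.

0.9590

The time-dilation ratio gives γ = 105.2/53.7 = 1.95903.
K/(mc²) = γ − 1 = 1.95903 − 1 = 0.9590.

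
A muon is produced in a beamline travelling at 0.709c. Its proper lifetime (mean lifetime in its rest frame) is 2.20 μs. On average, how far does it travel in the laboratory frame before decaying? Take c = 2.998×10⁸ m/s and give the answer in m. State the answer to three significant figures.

Lorentz factor: γ = (1 − 0.502681)^(−1/2) = 1.418.
Lab-frame lifetime: Δt = γτ = 1.418 × 2.20 μs = 3.1196 μs.
Distance: d = vΔt = 0.709 × 2.998×10⁸ m/s × 3.1196×10^-6 s = 663 m.

663 m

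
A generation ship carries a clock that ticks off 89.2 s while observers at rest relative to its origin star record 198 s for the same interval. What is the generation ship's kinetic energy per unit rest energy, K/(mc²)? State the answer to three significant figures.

1.22

The time-dilation ratio gives γ = 198/89.2 = 2.21973.
Since K = (γ−1)mc², K/(mc²) = 2.21973 − 1 = 1.22.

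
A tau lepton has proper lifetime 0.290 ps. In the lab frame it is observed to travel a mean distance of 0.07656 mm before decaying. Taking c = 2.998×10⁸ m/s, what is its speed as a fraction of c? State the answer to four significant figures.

Lab distance = (lab lifetime)·v = γτ·βc, so βγ = d/(cτ) = 7.656×10^-5/(2.998×10⁸ × 2.900×10^-13) = 0.88059.
With βγ = 0.88059: γ² = 1 + (βγ)² = 1.775439, and β = (βγ)/γ = 0.88059/1.33246 = 0.6609.

0.6609c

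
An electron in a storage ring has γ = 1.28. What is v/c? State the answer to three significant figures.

0.624

β = √(1 − 1/γ²) = √(1 − 1/1.6384) = √0.389648 = 0.624.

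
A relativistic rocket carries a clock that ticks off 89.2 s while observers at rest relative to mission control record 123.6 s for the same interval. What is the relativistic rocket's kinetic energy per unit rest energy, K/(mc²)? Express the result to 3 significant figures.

From Δt = γΔτ: γ = 123.6/89.2 = 1.38565.
K/(mc²) = γ − 1 = 1.38565 − 1 = 0.386.

0.386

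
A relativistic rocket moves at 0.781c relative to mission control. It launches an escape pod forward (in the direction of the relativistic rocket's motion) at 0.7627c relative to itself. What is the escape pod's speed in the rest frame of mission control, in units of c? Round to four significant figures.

0.9674c

Relativistic velocity addition: u = (u' + v)/(1 + u'v/c²), with u' = 0.7627c and v = 0.781c.
Numerator: 0.7627 + 0.781 = 1.5437. Denominator: 1 + (0.7627)(0.781) = 1.5956687.
u = 1.5437/1.5956687 = 0.96743, so the speed is 0.9674c.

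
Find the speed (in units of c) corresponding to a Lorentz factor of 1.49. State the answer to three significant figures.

β = √(1 − 1/γ²) = √(1 − 1/2.2201) = √0.54957 = 0.741.

0.741c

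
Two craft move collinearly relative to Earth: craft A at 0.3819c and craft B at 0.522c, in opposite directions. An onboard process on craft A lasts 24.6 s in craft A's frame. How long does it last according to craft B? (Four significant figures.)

Speed of craft A in craft B's frame: u = (v_A + v_B)/(1 + v_A v_B/c²) = (0.3819 + 0.522)/(1 + 0.3819×0.522) = 0.9039/1.1993518 = 0.75366; |u| = 0.75366c.
γ for this relative speed: γ = 1/√(1 − 0.568003) = 1.5215.
The clock on craft A records proper time, so craft B measures Δt = γΔτ = 1.5215 × 24.6 = 37.43 s.

37.43 s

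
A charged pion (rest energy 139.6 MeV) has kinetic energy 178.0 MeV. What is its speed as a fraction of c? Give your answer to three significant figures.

K = (γ−1)mc², so γ = 1 + 178.0/139.6 = 2.2751.
Then v/c = √(1 − γ⁻²) = √(1 − 0.193196) = √0.806804 = 0.898.

0.898c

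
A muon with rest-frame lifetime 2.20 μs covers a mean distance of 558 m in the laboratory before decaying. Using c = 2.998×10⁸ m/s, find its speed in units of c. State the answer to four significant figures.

0.6459c

d = βγcτ ⇒ βγ = d/(cτ) = 558.0 m / (659.56 m) = 0.84602.
β = (βγ)/√(1+(βγ)²) = 0.84602/√1.71575 = 0.6459.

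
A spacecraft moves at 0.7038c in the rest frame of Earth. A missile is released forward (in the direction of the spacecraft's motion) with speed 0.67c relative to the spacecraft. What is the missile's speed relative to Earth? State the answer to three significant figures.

0.934c

Relativistic velocity addition: u = (u' + v)/(1 + u'v/c²), with u' = 0.67c and v = 0.7038c.
Numerator: 0.67 + 0.7038 = 1.3738. Denominator: 1 + (0.67)(0.7038) = 1.471546.
u = 1.3738/1.471546 = 0.93358, so the speed is 0.934c.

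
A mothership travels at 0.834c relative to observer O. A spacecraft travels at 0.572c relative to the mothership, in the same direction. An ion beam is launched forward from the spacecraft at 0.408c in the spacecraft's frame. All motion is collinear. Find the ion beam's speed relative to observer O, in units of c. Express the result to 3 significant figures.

Compose velocities in two stages. Stage 1 (into S'): u₁ = (0.408+0.572)/(1+0.408×0.572) = 0.79457.
Stage 2 (into S): u = (0.79457+0.834)/(1+0.79457×0.834) = 0.97949, so the speed is 0.979c.

0.979c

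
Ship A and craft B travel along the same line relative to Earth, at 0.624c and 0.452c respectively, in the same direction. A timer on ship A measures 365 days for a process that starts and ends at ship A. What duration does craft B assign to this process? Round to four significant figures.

Transform ship A's velocity into craft B's frame: (0.624 − 0.452)/(1 − 0.624·0.452) = 0.172/0.717952, so the relative speed is 0.23957c.
At |u| = 0.23957c, γ = (1 − 0.0573938)^(−1/2) = 1.03.
Ship A's interval is proper; time dilation gives Δt_B = γΔτ = 1.03 × 365 days = 375.9 days.

375.9 days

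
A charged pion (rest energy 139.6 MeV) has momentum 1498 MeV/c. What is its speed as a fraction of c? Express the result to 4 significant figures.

0.9957c

βγ = pc/(mc²) = 1498/139.6 = 10.731.
Since γ² = 1 + (βγ)² = 116.154, γ = √116.154 = 10.7775, and β = (βγ)/γ = 10.731/10.7775 = 0.9957.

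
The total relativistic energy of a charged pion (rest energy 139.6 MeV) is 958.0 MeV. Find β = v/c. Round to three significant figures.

0.989

γ = E/(mc²) = 958.0/139.6 = 6.8625.
β = √(1 − 1/γ²) = √(1 − 0.0212342) = √0.9787658 = 0.989.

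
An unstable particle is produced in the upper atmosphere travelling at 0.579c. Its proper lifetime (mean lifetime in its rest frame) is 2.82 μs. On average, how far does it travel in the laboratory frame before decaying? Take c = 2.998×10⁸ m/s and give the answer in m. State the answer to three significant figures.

600 m

γ = 1/√(1 − β²) = 1/√(1 − 0.335241) = 1/√0.664759 = 1/0.815328 = 1.2265.
Lab-frame lifetime: Δt = γτ = 1.2265 × 2.82 μs = 3.4587 μs.
Distance: d = vΔt = 0.579 × 2.998×10⁸ m/s × 3.4587×10^-6 s = 600 m.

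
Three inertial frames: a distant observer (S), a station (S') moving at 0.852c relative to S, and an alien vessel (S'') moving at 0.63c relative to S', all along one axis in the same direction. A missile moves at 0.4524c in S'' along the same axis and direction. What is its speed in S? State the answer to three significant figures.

First combine the missile and alien vessel (S''→S'): u₁ = (0.4524 + 0.63)/(1 + 0.4524×0.63) = 1.0824/1.285012 = 0.84233.
Then combine with the station (S'→S): u = (0.84233 + 0.852)/(1 + 0.84233×0.852) = 1.69433/1.71766516 = 0.98641.

0.986c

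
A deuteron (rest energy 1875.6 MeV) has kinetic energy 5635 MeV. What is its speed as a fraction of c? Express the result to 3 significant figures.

0.968c

K = (γ−1)mc², so γ = 1 + 5635/1875.6 = 4.0044.
Then v/c = √(1 − γ⁻²) = √(1 − 0.0623627) = √0.9376373 = 0.968.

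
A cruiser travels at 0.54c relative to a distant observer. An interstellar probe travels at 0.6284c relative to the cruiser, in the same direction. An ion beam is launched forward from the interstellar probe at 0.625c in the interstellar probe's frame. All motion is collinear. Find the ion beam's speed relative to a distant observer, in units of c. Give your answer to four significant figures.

First combine the ion beam and interstellar probe (S''→S'): u₁ = (0.625 + 0.6284)/(1 + 0.625×0.6284) = 1.2534/1.39275 = 0.89995.
Then combine with the cruiser (S'→S): u = (0.89995 + 0.54)/(1 + 0.89995×0.54) = 1.43995/1.485973 = 0.96903.

0.9690c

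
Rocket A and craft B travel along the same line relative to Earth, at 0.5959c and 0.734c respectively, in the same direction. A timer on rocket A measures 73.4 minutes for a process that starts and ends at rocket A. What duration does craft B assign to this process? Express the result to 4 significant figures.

Transform rocket A's velocity into craft B's frame: (0.5959 − 0.734)/(1 − 0.5959·0.734) = −0.1381/0.5626094, so the relative speed is 0.24546c.
γ for this relative speed: γ = 1/√(1 − 0.0602506) = 1.0316.
Rocket A's interval is proper; time dilation gives Δt_B = γΔτ = 1.0316 × 73.4 minutes = 75.72 minutes.

75.72 minutes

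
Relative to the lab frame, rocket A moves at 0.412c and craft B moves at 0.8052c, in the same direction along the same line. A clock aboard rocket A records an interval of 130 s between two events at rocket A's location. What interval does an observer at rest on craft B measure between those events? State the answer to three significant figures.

161 s

Transform rocket A's velocity into craft B's frame: (0.412 − 0.8052)/(1 − 0.412·0.8052) = −0.3932/0.6682576, so the relative speed is 0.5884c.
γ for this relative speed: γ = 1/√(1 − 0.346215) = 1.2368.
The clock on rocket A records proper time, so craft B measures Δt = γΔτ = 1.2368 × 130 = 161 s.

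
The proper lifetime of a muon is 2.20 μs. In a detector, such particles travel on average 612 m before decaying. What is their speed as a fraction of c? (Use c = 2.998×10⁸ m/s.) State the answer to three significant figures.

0.680c

d = βγcτ ⇒ βγ = d/(cτ) = 612.0 m / (659.56 m) = 0.92789.
β = (βγ)/√(1+(βγ)²) = 0.92789/√1.86098 = 0.680.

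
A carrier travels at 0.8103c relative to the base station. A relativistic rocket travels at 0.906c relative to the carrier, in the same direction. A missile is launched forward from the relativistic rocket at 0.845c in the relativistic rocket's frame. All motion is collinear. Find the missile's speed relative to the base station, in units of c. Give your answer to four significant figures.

Compose velocities in two stages. Stage 1 (into S'): u₁ = (0.845+0.906)/(1+0.845×0.906) = 0.99175.
Stage 2 (into S): u = (0.99175+0.8103)/(1+0.99175×0.8103) = 0.99913, so the speed is 0.9991c.

0.9991c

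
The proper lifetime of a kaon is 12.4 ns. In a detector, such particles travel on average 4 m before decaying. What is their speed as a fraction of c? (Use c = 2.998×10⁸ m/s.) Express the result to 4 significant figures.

Let x = d/(cτ) = 4.000 m / (2.998×10⁸ m/s × 1.240×10^-8 s) = 1.076. Since d = βγcτ, x = βγ = β/√(1−β²).
Solving: β² = x²/(1+x²) = 1.15778/2.15778 = 0.536561, so β = 0.7325.

0.7325c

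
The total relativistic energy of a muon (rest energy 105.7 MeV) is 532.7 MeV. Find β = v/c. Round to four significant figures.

γ = E/(mc²) = 532.7/105.7 = 5.0397.
β = √(1 − 1/γ²) = √(1 − 0.0393723) = √0.9606277 = 0.9801.

0.9801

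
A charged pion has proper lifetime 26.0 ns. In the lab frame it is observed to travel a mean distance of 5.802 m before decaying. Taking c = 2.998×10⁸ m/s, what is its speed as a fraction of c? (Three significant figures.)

Let x = d/(cτ) = 5.802 m / (2.998×10⁸ m/s × 2.600×10^-8 s) = 0.74434. Since d = βγcτ, x = βγ = β/√(1−β²).
Solving: β² = x²/(1+x²) = 0.554042/1.554042 = 0.356517, so β = 0.597.

0.597c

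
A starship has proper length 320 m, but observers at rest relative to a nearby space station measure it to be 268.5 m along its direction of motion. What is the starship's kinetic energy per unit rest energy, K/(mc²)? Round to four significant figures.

0.1918

From L = L₀/γ: γ = 320/268.5 = 1.19181.
Since K = (γ−1)mc², K/(mc²) = 1.19181 − 1 = 0.1918.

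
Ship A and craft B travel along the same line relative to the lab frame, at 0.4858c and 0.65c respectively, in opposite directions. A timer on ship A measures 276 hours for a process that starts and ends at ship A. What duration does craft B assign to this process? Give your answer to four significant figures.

546.7 hours

Speed of ship A in craft B's frame: u = (v_A + v_B)/(1 + v_A v_B/c²) = (0.4858 + 0.65)/(1 + 0.4858×0.65) = 1.1358/1.31577 = 0.86322; |u| = 0.86322c.
At |u| = 0.86322c, γ = (1 − 0.745149)^(−1/2) = 1.9809.
Ship A's interval is proper; time dilation gives Δt_B = γΔτ = 1.9809 × 276 hours = 546.7 hours.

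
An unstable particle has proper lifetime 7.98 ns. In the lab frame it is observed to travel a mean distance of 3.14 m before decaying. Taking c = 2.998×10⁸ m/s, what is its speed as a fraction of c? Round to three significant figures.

0.795c

Let x = d/(cτ) = 3.140 m / (2.998×10⁸ m/s × 7.980×10^-9 s) = 1.3125. Since d = βγcτ, x = βγ = β/√(1−β²).
Solving: β² = x²/(1+x²) = 1.72266/2.72266 = 0.632712, so β = 0.795.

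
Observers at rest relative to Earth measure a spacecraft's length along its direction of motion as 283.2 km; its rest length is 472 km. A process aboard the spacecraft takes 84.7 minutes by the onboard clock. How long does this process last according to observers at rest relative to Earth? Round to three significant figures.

γ = L₀/L = 472/283.2 = 1.66667.
Δt = γΔτ = 1.66667 × 84.7 = 141 minutes.

141 minutes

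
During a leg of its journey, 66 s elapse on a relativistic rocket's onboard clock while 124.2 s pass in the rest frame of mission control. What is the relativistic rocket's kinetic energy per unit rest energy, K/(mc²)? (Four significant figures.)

0.8818

From Δt = γΔτ: γ = 124.2/66 = 1.88182.
Since K = (γ−1)mc², K/(mc²) = 1.88182 − 1 = 0.8818.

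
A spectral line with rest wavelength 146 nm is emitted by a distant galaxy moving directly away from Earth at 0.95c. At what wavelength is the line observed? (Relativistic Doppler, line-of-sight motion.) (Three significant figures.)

Relativistic Doppler for wavelength: λ_obs = λ_src · √((1+β)/(1−β)).
With β = 0.95: factor = √(1.95/0.05) = 6.245.
λ_obs = 146 × 6.245 = 912 nm.

912 nm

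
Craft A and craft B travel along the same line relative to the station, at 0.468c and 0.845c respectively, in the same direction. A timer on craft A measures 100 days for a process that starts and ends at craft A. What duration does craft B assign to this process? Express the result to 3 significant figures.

Speed of craft A in craft B's frame: u = (v_A − v_B)/(1 − v_A v_B/c²) = (0.468 − 0.845)/(1 − 0.468×0.845) = −0.377/0.60454 = −0.62361; |u| = 0.62361c.
At |u| = 0.62361c, γ = (1 − 0.388889)^(−1/2) = 1.2792.
Craft A's interval is proper; time dilation gives Δt_B = γΔτ = 1.2792 × 100 days = 128 days.

128 days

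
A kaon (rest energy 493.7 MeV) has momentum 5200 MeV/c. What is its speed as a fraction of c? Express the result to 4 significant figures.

0.9955c

βγ = pc/(mc²) = 5200/493.7 = 10.533.
Since γ² = 1 + (βγ)² = 111.944, γ = √111.944 = 10.5804, and β = (βγ)/γ = 10.533/10.5804 = 0.9955.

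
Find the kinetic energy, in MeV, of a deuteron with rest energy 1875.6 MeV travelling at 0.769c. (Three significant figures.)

1060 MeV

γ = 1/√(1 − β²) = 1/√(1 − 0.591361) = 1/√0.408639 = 1/0.639249 = 1.56434.
Kinetic energy: K = (γ − 1)mc² = (1.56434 − 1) × 1875.6 MeV = 0.56434 × 1875.6 = 1060 MeV.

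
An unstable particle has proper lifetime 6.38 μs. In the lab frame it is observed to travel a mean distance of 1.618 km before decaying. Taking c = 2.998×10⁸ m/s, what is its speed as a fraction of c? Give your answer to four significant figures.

d = βγcτ ⇒ βγ = d/(cτ) = 1618 m / (1912.724 m) = 0.84591.
β = (βγ)/√(1+(βγ)²) = 0.84591/√1.715564 = 0.6458.

0.6458c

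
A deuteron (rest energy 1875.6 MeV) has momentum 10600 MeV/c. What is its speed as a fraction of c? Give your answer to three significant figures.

pc/(mc²) = 10600/1875.6 = 5.6515 = βγ = β/√(1−β²).
So β² = x²/(1 + x²) with x = 5.6515: x² = 31.9395, β² = 31.9395/32.9395 = 0.969641, β = 0.985.

0.985c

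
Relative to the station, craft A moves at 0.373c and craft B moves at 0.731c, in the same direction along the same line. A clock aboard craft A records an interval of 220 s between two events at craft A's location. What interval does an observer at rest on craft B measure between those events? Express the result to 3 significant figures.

253 s

The velocity of craft A relative to craft B is (0.373 − 0.731)c / (1 − 0.373×0.731) = −0.49221c; relative speed 0.49221c.
At |u| = 0.49221c, γ = (1 − 0.242271)^(−1/2) = 1.1488.
The clock on craft A records proper time, so craft B measures Δt = γΔτ = 1.1488 × 220 = 253 s.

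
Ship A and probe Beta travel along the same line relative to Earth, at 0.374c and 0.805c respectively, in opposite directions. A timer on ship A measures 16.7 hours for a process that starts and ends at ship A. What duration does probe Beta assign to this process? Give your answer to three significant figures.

39.5 hours

The velocity of ship A relative to probe Beta is (0.374 + 0.805)c / (1 + 0.374×0.805) = 0.90618c; relative speed 0.90618c.
γ for this relative speed: γ = 1/√(1 − 0.821162) = 2.3647.
Ship A's interval is proper; time dilation gives Δt_B = γΔτ = 2.3647 × 16.7 hours = 39.5 hours.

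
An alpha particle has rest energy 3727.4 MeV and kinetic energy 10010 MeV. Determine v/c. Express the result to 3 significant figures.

0.962

K = (γ−1)mc², so γ = 1 + 10010/3727.4 = 3.6855.
Then v/c = √(1 − γ⁻²) = √(1 − 0.0736219) = √0.9263781 = 0.962.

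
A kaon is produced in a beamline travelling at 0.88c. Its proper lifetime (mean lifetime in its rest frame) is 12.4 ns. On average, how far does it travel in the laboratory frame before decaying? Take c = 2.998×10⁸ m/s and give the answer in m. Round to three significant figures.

6.89 m

γ = 1/√(1 − β²) = 1/√(1 − 0.7744) = 1/√0.2256 = 1/0.474974 = 2.1054.
Lab-frame lifetime: Δt = γτ = 2.1054 × 12.4 ns = 26.107 ns.
Distance: d = vΔt = 0.88 × 2.998×10⁸ m/s × 2.6107×10^-8 s = 6.89 m.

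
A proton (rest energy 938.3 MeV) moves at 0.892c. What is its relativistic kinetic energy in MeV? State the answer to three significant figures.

With β = 0.892, γ = 1/√(1 − 0.892²) = 1/√0.204336 = 2.2122.
Kinetic energy: K = (γ − 1)mc² = (2.2122 − 1) × 938.3 MeV = 1.2122 × 938.3 = 1140 MeV.

1140 MeV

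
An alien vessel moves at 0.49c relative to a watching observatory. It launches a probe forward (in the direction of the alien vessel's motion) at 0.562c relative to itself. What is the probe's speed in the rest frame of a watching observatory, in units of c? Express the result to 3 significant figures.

In units of c, u = (u' + v)/(1 + u'v) with u' = 0.562 and v = 0.49.
Numerator: 0.562 + 0.49 = 1.052. Denominator: 1 + (0.562)(0.49) = 1.27538.
u = 1.052/1.27538 = 0.82485, so the speed is 0.825c.

0.825c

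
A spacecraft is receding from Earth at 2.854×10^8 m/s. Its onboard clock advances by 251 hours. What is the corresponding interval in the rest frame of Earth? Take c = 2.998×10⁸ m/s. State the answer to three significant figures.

β = v/c = (2.854×10^8 m/s)/(2.998×10⁸ m/s) = 0.951968.
γ = 1/√(1 − β²) = 1/√(1 − 0.9062431) = 1/√0.09375693 = 1/0.306198 = 3.2659.
Time dilation: Δt = γ·Δτ = 3.2659 × 251 = 820 hours.

820 hours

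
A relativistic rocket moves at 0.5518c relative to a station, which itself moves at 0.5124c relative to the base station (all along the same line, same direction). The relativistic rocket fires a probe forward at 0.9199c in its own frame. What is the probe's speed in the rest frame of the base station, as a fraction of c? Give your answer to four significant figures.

Compose velocities in two stages. Stage 1 (into S'): u₁ = (0.9199+0.5518)/(1+0.9199×0.5518) = 0.97619.
Stage 2 (into S): u = (0.97619+0.5124)/(1+0.97619×0.5124) = 0.99226, so the speed is 0.9923c.

0.9923c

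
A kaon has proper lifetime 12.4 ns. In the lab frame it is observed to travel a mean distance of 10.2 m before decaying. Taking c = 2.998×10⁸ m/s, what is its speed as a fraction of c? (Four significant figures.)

d = βγcτ ⇒ βγ = d/(cτ) = 10.20 m / (3.71752 m) = 2.7438.
β = (βγ)/√(1+(βγ)²) = 2.7438/√8.52844 = 0.9395.

0.9395c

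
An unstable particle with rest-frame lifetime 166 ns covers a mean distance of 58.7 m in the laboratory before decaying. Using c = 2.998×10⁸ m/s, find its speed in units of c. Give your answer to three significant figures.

0.763c

d = βγcτ ⇒ βγ = d/(cτ) = 58.70 m / (49.7668 m) = 1.1795.
β = (βγ)/√(1+(βγ)²) = 1.1795/√2.39122 = 0.763.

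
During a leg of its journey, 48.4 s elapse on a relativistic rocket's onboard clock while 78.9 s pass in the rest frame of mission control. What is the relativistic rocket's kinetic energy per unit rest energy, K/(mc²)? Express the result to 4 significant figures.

The time-dilation ratio gives γ = 78.9/48.4 = 1.63017.
K/(mc²) = γ − 1 = 1.63017 − 1 = 0.6302.

0.6302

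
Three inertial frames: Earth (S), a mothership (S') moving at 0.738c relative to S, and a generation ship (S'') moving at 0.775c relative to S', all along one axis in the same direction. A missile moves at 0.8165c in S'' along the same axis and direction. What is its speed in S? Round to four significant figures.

First combine the missile and generation ship (S''→S'): u₁ = (0.8165 + 0.775)/(1 + 0.8165×0.775) = 1.5915/1.6327875 = 0.97471.
Then combine with the mothership (S'→S): u = (0.97471 + 0.738)/(1 + 0.97471×0.738) = 1.71271/1.71933598 = 0.99615.

0.9961c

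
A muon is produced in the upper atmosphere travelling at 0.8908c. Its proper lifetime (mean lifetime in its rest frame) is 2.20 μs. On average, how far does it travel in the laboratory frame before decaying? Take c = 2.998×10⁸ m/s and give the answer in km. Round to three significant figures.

1.29 km

β² = 0.79352464, so γ = 1/√0.20647536 = 2.2007.
Lab-frame lifetime: Δt = γτ = 2.2007 × 2.20 μs = 4.8415 μs.
Distance: d = vΔt = 0.8908 × 2.998×10⁸ m/s × 4.8415×10^-6 s = 1290 m = 1.29 km.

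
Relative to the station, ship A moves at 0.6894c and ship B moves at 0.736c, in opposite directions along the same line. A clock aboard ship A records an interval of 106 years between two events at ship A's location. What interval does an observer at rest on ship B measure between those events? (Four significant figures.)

Transform ship A's velocity into ship B's frame: (0.6894 + 0.736)/(1 + 0.6894·0.736) = 1.4254/1.5073984, so the relative speed is 0.9456c.
At |u| = 0.9456c, γ = (1 − 0.894159)^(−1/2) = 3.0738.
Ship A's interval is proper; time dilation gives Δt_B = γΔτ = 3.0738 × 106 years = 325.8 years.

325.8 years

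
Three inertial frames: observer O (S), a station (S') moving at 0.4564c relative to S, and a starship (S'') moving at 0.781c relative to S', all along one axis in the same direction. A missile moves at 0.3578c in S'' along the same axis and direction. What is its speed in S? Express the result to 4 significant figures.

Compose velocities in two stages. Stage 1 (into S'): u₁ = (0.3578+0.781)/(1+0.3578×0.781) = 0.89008.
Stage 2 (into S): u = (0.89008+0.4564)/(1+0.89008×0.4564) = 0.95751, so the speed is 0.9575c.

0.9575c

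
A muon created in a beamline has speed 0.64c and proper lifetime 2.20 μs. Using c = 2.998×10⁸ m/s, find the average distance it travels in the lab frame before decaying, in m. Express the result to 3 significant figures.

With β = 0.64, γ = 1/√(1 − 0.64²) = 1/√0.5904 = 1.3014.
Lab-frame lifetime: Δt = γτ = 1.3014 × 2.20 μs = 2.8631 μs.
Distance: d = vΔt = 0.64 × 2.998×10⁸ m/s × 2.8631×10^-6 s = 549 m.

549 m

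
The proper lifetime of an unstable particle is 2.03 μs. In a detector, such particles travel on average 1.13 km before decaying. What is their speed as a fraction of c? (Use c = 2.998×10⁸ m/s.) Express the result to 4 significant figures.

0.8804c

Lab distance = (lab lifetime)·v = γτ·βc, so βγ = d/(cτ) = 1130/(2.998×10⁸ × 2.030×10^-6) = 1.8567.
With βγ = 1.8567: γ² = 1 + (βγ)² = 4.44733, and β = (βγ)/γ = 1.8567/2.10887 = 0.8804.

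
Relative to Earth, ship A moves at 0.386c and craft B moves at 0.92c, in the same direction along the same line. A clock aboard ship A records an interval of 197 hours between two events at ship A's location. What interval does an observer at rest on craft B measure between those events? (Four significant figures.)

The velocity of ship A relative to craft B is (0.386 − 0.92)c / (1 − 0.386×0.92) = −0.82806c; relative speed 0.82806c.
γ for this relative speed: γ = 1/√(1 − 0.685683) = 1.7837.
Ship A's interval is proper; time dilation gives Δt_B = γΔτ = 1.7837 × 197 hours = 351.4 hours.

351.4 hours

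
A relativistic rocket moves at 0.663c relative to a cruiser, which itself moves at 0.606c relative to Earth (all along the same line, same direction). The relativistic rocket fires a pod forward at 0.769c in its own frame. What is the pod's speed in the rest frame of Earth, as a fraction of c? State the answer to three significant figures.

0.987c

Apply u = (u'+v)/(1+u'v) twice. Pod in the cruiser frame: (0.769+0.663)/(1+0.769·0.663) = 1.432/1.509847 = 0.94844c.
That velocity, transformed to the rest frame of Earth: (0.94844+0.606)/(1+0.94844·0.606) = 1.55444/1.57475464 = 0.9871c.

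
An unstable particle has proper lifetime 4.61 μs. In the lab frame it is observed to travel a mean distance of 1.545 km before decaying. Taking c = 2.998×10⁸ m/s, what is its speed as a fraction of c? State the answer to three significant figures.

Lab distance = (lab lifetime)·v = γτ·βc, so βγ = d/(cτ) = 1545/(2.998×10⁸ × 4.610×10^-6) = 1.1179.
With βγ = 1.1179: γ² = 1 + (βγ)² = 2.2497, and β = (βγ)/γ = 1.1179/1.4999 = 0.745.

0.745c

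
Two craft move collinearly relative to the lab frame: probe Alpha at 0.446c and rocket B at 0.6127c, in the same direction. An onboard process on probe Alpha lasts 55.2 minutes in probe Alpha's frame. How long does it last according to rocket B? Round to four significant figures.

The velocity of probe Alpha relative to rocket B is (0.446 − 0.6127)c / (1 − 0.446×0.6127) = −0.22938c; relative speed 0.22938c.
At |u| = 0.22938c, γ = (1 − 0.0526152)^(−1/2) = 1.0274.
Probe Alpha's interval is proper; time dilation gives Δt_B = γΔτ = 1.0274 × 55.2 minutes = 56.71 minutes.

56.71 minutes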